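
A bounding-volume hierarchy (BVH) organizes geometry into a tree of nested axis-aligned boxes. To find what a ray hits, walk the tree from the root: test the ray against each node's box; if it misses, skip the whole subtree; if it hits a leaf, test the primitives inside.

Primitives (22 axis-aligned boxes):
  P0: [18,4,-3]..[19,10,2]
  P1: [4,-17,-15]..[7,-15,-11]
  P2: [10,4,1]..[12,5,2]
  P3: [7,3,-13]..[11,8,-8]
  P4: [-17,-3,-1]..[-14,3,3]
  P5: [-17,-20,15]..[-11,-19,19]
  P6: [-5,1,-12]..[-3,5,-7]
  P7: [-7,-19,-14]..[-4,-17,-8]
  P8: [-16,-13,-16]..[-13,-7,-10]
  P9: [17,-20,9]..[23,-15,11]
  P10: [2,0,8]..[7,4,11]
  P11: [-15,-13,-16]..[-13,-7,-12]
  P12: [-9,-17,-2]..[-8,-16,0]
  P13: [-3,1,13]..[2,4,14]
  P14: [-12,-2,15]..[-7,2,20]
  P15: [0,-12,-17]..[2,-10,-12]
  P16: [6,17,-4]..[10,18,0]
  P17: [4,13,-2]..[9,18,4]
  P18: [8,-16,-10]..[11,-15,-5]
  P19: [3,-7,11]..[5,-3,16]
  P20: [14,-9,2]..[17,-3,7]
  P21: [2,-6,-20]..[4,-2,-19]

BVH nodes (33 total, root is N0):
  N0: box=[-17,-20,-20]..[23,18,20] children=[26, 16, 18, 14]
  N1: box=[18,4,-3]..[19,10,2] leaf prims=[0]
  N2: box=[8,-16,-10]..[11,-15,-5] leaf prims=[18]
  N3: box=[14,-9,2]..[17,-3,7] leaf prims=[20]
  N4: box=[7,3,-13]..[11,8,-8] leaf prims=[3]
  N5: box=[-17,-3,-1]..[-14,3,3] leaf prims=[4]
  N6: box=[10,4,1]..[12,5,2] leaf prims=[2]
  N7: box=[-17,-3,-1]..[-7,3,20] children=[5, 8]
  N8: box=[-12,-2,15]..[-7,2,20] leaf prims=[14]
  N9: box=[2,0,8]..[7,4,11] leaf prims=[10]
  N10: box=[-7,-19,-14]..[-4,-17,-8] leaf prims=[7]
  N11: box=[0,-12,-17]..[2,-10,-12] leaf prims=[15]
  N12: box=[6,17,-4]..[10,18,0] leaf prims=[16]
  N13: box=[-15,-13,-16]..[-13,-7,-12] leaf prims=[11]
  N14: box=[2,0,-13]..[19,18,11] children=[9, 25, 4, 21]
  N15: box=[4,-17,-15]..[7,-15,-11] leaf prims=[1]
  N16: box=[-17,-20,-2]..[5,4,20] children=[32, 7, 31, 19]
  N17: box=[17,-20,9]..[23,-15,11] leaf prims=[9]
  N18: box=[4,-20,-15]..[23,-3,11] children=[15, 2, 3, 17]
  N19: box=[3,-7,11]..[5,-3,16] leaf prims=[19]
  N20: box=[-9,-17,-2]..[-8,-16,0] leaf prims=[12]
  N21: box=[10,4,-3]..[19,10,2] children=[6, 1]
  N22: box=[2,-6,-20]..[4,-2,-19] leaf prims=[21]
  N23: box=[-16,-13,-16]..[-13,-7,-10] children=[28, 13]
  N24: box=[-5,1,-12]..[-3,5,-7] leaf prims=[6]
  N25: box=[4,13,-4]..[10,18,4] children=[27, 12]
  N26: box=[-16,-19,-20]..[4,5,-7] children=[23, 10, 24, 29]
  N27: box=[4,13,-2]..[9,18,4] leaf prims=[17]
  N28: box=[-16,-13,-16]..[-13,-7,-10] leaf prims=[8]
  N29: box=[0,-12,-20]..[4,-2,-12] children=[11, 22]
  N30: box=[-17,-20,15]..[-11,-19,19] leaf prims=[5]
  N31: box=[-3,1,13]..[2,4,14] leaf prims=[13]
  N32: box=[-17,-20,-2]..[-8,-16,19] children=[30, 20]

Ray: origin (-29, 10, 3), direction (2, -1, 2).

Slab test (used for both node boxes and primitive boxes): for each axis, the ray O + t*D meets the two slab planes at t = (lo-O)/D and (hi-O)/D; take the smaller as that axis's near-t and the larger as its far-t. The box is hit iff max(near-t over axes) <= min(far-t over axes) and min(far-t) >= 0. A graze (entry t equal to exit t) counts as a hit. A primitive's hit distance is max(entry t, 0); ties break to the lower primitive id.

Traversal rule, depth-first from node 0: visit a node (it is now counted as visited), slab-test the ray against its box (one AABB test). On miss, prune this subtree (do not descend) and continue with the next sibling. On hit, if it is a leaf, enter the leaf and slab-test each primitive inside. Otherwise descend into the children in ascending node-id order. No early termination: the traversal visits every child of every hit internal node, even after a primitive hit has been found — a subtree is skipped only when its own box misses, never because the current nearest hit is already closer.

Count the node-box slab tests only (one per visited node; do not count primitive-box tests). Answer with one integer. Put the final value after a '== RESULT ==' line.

Trace the traversal:
N0 x:[6,26] y:[-8,30] z:[-23/2,17/2] -> hit [6,17/2], descend [14, 16, 18, 26]
  N14 x:[31/2,24] y:[-8,10] z:[-8,4] -> miss, prune
  N16 x:[6,17] y:[6,30] z:[-5/2,17/2] -> hit [6,17/2], descend [7, 19, 31, 32]
    N7 x:[6,11] y:[7,13] z:[-2,17/2] -> hit [7,17/2], descend [5, 8]
      N5 x:[6,15/2] y:[7,13] z:[-2,0] -> miss, prune
      N8 x:[17/2,11] y:[8,12] z:[6,17/2] -> hit [17/2,17/2] leaf, test {P14@t=17/2}
    N19 x:[16,17] y:[13,17] z:[4,13/2] -> miss, prune
    N31 x:[13,31/2] y:[6,9] z:[5,11/2] -> miss, prune
    N32 x:[6,21/2] y:[26,30] z:[-5/2,8] -> miss, prune
  N18 x:[33/2,26] y:[13,30] z:[-9,4] -> miss, prune
  N26 x:[13/2,33/2] y:[5,29] z:[-23/2,-5] -> miss, prune

Summary -> nodes [0, 14, 16, 7, 5, 8, 19, 31, 32, 18, 26]; box-tests=11; leaf-entries=1; first=P14

== RESULT ==
11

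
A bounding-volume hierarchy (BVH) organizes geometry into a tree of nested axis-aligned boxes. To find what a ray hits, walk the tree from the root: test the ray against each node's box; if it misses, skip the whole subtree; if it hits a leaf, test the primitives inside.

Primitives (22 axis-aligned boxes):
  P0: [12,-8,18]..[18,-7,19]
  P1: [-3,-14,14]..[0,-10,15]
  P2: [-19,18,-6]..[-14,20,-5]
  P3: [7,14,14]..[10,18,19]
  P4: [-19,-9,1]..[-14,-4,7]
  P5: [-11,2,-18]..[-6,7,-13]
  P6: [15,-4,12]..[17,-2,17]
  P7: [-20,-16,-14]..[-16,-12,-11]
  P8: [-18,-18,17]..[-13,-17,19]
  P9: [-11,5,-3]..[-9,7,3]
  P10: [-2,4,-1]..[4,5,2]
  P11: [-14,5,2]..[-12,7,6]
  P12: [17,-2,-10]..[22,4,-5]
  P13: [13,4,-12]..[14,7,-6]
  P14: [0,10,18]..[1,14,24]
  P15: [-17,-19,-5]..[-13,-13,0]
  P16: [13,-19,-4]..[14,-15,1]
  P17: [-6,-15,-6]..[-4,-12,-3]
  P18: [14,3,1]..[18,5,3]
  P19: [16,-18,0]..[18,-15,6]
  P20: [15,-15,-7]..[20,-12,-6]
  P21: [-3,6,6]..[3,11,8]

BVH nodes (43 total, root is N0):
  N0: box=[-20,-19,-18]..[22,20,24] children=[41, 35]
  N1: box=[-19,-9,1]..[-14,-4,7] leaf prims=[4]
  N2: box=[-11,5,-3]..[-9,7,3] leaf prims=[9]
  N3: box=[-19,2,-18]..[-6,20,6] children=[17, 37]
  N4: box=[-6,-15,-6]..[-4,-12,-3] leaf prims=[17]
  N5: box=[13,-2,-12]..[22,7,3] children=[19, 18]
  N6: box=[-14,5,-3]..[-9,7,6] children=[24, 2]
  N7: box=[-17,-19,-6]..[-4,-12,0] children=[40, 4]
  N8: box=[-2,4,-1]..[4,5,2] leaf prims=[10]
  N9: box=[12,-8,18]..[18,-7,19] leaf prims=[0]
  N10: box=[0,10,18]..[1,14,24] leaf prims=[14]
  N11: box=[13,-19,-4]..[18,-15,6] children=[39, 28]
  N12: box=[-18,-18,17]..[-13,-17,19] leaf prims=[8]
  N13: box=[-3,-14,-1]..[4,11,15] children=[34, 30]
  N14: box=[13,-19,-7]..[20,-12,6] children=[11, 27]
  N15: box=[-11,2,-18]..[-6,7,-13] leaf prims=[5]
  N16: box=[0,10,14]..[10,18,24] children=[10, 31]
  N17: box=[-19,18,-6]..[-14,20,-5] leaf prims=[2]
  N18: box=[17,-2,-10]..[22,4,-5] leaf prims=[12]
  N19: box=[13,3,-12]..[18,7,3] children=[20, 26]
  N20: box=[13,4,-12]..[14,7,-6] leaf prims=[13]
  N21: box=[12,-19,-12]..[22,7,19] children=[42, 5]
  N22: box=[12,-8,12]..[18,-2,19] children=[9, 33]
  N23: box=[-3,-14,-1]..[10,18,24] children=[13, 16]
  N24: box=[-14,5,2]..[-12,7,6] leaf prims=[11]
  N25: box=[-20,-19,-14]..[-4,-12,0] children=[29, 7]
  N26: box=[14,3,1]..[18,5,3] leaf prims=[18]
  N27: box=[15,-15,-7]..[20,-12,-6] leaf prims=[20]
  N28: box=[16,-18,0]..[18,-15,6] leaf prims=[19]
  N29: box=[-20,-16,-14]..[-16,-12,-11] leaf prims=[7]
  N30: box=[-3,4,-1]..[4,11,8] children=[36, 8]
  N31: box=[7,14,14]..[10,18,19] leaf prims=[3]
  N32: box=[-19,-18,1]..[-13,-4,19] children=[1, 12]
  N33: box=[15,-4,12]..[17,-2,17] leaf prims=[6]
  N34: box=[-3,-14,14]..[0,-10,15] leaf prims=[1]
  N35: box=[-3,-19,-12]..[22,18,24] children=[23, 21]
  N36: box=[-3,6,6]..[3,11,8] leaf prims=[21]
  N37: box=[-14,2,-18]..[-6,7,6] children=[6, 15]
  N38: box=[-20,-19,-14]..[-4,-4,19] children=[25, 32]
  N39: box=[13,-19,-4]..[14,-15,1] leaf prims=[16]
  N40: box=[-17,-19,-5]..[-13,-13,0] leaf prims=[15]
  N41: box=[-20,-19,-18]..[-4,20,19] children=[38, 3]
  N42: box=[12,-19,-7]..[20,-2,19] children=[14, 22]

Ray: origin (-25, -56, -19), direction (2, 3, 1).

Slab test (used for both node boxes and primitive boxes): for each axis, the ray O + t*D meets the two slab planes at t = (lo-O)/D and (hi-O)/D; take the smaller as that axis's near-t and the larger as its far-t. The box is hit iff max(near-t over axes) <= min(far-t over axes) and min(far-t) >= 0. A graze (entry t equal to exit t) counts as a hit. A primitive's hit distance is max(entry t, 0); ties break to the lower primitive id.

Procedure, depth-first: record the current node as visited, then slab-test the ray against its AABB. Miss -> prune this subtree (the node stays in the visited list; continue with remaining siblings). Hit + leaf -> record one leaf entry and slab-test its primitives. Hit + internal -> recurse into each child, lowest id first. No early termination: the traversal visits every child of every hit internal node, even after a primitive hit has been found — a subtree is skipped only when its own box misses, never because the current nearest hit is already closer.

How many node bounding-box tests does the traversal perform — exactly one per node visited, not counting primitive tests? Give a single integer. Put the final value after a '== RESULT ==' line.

Traverse from the root:
N0 x:[5/2,47/2] y:[37/3,76/3] z:[1,43] -> hit [37/3,47/2], descend [35, 41]
  N35 x:[11,47/2] y:[37/3,74/3] z:[7,43] -> hit [37/3,47/2], descend [21, 23]
    N21 x:[37/2,47/2] y:[37/3,21] z:[7,38] -> hit [37/2,21], descend [5, 42]
      N5 x:[19,47/2] y:[18,21] z:[7,22] -> hit [19,21], descend [18, 19]
        N18 x:[21,47/2] y:[18,20] z:[9,14] -> miss, prune
        N19 x:[19,43/2] y:[59/3,21] z:[7,22] -> hit [59/3,21], descend [20, 26]
          N20 x:[19,39/2] y:[20,21] z:[7,13] -> miss, prune
          N26 x:[39/2,43/2] y:[59/3,61/3] z:[20,22] -> hit [20,61/3] leaf, test {P18@t=20}
      N42 x:[37/2,45/2] y:[37/3,18] z:[12,38] -> miss, prune
    N23 x:[11,35/2] y:[14,74/3] z:[18,43] -> miss, prune
  N41 x:[5/2,21/2] y:[37/3,76/3] z:[1,38] -> miss, prune

Visited [0, 35, 21, 5, 18, 19, 20, 26, 42, 23, 41]. Tests: 11 box, 1 leaf. Nearest: P18.

== RESULT ==
11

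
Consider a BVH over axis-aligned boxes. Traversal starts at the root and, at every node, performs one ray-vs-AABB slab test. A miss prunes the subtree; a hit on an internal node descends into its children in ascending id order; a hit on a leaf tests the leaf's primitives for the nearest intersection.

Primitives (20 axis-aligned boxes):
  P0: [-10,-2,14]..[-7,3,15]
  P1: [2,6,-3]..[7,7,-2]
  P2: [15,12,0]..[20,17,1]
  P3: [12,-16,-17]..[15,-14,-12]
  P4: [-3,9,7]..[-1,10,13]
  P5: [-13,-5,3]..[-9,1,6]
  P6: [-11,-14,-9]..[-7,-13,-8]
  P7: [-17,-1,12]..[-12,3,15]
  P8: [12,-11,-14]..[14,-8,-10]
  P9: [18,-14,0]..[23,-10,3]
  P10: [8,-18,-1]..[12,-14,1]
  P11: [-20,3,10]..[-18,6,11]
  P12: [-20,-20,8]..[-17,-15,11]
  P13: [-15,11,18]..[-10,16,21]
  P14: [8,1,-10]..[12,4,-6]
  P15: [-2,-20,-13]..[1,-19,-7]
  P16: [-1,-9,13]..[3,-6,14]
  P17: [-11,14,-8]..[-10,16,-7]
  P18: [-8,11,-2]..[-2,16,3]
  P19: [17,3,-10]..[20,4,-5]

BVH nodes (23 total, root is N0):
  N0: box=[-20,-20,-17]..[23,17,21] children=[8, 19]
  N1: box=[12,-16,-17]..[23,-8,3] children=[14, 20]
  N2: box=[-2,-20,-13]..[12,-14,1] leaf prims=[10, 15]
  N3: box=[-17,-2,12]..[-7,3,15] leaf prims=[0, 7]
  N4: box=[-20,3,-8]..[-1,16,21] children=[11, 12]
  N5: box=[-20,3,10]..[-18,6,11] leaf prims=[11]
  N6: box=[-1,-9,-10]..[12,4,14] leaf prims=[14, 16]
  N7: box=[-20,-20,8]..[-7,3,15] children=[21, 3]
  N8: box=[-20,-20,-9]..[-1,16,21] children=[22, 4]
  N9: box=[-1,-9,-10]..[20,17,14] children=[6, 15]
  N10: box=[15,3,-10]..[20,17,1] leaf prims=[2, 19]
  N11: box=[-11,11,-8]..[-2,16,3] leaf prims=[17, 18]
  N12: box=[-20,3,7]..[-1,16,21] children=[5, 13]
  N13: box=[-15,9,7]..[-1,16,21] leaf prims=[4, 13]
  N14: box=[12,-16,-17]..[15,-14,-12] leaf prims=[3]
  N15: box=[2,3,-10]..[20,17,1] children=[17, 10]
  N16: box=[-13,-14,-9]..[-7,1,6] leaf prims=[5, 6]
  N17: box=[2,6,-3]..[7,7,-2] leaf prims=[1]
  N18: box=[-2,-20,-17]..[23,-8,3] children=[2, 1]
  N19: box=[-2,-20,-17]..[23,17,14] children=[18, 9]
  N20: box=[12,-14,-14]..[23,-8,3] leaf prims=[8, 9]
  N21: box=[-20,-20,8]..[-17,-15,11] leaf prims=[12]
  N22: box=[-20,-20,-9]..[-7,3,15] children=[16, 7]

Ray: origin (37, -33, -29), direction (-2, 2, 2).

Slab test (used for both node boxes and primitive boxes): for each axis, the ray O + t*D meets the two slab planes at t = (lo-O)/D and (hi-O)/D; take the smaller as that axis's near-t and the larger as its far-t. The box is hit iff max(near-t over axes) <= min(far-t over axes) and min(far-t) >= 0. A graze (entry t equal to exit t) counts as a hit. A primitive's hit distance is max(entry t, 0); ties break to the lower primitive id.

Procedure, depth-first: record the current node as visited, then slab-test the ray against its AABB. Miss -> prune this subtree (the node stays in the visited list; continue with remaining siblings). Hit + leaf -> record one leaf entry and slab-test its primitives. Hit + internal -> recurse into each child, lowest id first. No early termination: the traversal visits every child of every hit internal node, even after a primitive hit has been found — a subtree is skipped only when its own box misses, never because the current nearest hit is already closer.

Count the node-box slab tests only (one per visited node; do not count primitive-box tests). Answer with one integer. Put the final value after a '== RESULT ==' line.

Trace the traversal:
N0 x:[7,57/2] y:[13/2,25] z:[6,25] -> hit [7,25], descend [8, 19]
  N8 x:[19,57/2] y:[13/2,49/2] z:[10,25] -> hit [19,49/2], descend [4, 22]
    N4 x:[19,57/2] y:[18,49/2] z:[21/2,25] -> hit [19,49/2], descend [11, 12]
      N11 x:[39/2,24] y:[22,49/2] z:[21/2,16] -> miss, prune
      N12 x:[19,57/2] y:[18,49/2] z:[18,25] -> hit [19,49/2], descend [5, 13]
        N5 x:[55/2,57/2] y:[18,39/2] z:[39/2,20] -> miss, prune
        N13 x:[19,26] y:[21,49/2] z:[18,25] -> hit [21,49/2] leaf, test {P4(miss), P13@t=47/2}
    N22 x:[22,57/2] y:[13/2,18] z:[10,22] -> miss, prune
  N19 x:[7,39/2] y:[13/2,25] z:[6,43/2] -> hit [7,39/2], descend [9, 18]
    N9 x:[17/2,19] y:[12,25] z:[19/2,43/2] -> hit [12,19], descend [6, 15]
      N6 x:[25/2,19] y:[12,37/2] z:[19/2,43/2] -> hit [25/2,37/2] leaf, test {P14(miss), P16(miss)}
      N15 x:[17/2,35/2] y:[18,25] z:[19/2,15] -> miss, prune
    N18 x:[7,39/2] y:[13/2,25/2] z:[6,16] -> hit [7,25/2], descend [1, 2]
      N1 x:[7,25/2] y:[17/2,25/2] z:[6,16] -> hit [17/2,25/2], descend [14, 20]
        N14 x:[11,25/2] y:[17/2,19/2] z:[6,17/2] -> miss, prune
        N20 x:[7,25/2] y:[19/2,25/2] z:[15/2,16] -> hit [19/2,25/2] leaf, test {P8(miss), P9(miss)}
      N2 x:[25/2,39/2] y:[13/2,19/2] z:[8,15] -> miss, prune

Visited [0, 8, 4, 11, 12, 5, 13, 22, 19, 9, 6, 15, 18, 1, 14, 20, 2]. Tests: 17 box, 3 leaf. Nearest: P13.

== RESULT ==
17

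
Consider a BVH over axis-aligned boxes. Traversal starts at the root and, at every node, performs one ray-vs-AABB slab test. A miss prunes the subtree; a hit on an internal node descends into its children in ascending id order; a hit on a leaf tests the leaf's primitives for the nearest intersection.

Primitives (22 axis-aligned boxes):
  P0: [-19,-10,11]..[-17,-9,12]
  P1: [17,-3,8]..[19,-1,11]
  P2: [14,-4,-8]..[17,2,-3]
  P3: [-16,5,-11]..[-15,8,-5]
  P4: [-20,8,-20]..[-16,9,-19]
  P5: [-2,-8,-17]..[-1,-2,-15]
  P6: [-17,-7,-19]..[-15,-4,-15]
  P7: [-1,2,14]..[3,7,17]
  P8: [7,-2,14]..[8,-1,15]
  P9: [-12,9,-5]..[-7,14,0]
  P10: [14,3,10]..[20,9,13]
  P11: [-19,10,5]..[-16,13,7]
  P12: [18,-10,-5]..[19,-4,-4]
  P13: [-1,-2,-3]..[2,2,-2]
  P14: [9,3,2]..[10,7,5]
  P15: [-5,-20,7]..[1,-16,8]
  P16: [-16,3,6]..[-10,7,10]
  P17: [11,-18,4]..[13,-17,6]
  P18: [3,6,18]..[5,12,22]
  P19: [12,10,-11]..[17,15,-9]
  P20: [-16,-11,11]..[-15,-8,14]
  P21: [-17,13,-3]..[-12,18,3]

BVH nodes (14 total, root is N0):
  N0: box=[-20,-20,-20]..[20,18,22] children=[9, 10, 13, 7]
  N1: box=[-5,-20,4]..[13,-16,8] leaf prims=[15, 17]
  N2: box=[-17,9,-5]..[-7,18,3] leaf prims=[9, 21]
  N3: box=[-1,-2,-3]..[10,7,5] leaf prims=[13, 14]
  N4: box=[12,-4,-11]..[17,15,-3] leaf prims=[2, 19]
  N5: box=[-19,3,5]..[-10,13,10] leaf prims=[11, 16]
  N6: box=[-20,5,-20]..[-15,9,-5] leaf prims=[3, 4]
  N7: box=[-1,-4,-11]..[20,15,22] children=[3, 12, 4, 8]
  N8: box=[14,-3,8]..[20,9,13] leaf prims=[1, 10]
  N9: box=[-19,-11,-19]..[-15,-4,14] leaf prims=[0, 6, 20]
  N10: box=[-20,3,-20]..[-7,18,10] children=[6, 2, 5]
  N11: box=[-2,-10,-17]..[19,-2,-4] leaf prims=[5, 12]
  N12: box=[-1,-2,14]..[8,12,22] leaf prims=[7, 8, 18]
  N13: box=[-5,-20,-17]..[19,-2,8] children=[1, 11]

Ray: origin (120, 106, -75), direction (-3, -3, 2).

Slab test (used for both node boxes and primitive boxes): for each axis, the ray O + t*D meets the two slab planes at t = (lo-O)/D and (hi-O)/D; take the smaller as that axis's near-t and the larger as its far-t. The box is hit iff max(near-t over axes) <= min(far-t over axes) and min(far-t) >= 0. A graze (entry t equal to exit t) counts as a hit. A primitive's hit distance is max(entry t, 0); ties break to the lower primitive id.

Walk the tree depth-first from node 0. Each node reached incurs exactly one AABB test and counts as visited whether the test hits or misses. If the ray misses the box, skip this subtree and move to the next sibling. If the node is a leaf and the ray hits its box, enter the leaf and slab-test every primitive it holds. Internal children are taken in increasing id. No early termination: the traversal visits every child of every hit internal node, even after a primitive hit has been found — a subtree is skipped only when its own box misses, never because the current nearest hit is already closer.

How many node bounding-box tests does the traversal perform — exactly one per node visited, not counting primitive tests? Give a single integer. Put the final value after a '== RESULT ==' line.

Walk:
N0 x:[100/3,140/3] y:[88/3,42] z:[55/2,97/2] -> hit [100/3,42], descend [7, 9, 10, 13]
  N7 x:[100/3,121/3] y:[91/3,110/3] z:[32,97/2] -> hit [100/3,110/3], descend [3, 4, 8, 12]
    N3 x:[110/3,121/3] y:[33,36] z:[36,40] -> miss, prune
    N4 x:[103/3,36] y:[91/3,110/3] z:[32,36] -> hit [103/3,36] leaf, test {P2@t=104/3, P19(miss)}
    N8 x:[100/3,106/3] y:[97/3,109/3] z:[83/2,44] -> miss, prune
    N12 x:[112/3,121/3] y:[94/3,36] z:[89/2,97/2] -> miss, prune
  N9 x:[45,139/3] y:[110/3,39] z:[28,89/2] -> miss, prune
  N10 x:[127/3,140/3] y:[88/3,103/3] z:[55/2,85/2] -> miss, prune
  N13 x:[101/3,125/3] y:[36,42] z:[29,83/2] -> hit [36,83/2], descend [1, 11]
    N1 x:[107/3,125/3] y:[122/3,42] z:[79/2,83/2] -> hit [122/3,83/2] leaf, test {P15@t=41, P17(miss)}
    N11 x:[101/3,122/3] y:[36,116/3] z:[29,71/2] -> miss, prune

Summary -> nodes [0, 7, 3, 4, 8, 12, 9, 10, 13, 1, 11]; box-tests=11; leaf-entries=2; first=P2

== RESULT ==
11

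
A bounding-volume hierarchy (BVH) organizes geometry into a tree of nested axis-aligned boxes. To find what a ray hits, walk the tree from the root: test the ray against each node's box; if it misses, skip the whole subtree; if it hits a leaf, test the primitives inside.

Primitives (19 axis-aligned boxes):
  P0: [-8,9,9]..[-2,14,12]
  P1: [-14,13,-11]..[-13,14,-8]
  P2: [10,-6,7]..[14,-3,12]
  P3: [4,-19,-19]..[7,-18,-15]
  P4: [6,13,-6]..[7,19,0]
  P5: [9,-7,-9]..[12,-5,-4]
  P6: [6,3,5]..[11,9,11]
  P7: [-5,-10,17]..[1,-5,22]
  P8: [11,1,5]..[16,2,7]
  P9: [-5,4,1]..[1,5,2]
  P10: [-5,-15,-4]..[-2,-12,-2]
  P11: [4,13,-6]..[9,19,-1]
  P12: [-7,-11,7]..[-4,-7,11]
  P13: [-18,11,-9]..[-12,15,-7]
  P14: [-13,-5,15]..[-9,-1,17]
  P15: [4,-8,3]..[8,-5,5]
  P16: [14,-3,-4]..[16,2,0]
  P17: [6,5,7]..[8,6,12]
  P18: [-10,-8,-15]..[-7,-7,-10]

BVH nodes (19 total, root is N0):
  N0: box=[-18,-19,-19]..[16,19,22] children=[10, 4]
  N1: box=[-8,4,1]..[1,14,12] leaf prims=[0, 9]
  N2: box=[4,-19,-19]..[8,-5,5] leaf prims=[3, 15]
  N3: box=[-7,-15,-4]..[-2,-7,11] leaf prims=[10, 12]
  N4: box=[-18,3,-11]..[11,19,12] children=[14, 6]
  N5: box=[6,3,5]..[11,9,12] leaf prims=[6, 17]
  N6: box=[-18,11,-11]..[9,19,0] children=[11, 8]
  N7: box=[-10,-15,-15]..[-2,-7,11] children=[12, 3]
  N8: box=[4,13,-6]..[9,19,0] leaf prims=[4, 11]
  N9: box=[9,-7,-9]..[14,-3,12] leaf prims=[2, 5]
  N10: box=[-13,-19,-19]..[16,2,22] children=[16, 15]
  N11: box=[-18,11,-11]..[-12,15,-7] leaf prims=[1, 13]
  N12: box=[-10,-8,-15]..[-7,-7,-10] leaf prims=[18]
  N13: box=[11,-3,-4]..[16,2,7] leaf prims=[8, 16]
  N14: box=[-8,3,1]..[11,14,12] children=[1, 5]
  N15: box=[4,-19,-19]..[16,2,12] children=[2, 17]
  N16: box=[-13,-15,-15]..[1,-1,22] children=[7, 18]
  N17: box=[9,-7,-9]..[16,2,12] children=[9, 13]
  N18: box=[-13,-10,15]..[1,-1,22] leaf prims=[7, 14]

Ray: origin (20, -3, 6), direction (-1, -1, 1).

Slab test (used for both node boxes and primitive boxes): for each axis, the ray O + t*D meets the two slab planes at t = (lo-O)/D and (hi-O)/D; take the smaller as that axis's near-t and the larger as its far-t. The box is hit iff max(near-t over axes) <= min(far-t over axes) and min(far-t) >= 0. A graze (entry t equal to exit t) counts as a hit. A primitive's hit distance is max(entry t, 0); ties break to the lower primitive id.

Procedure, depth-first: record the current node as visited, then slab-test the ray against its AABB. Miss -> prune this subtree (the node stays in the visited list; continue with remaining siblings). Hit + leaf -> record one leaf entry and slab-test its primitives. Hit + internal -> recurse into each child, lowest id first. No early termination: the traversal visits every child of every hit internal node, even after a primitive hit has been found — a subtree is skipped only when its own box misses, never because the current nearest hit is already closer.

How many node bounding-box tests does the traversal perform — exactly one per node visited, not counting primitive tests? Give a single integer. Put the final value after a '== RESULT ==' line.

Traverse from the root:
N0 x:[4,38] y:[-22,16] z:[-25,16] -> hit [4,16], descend [4, 10]
  N4 x:[9,38] y:[-22,-6] z:[-17,6] -> miss, prune
  N10 x:[4,33] y:[-5,16] z:[-25,16] -> hit [4,16], descend [15, 16]
    N15 x:[4,16] y:[-5,16] z:[-25,6] -> hit [4,6], descend [2, 17]
      N2 x:[12,16] y:[2,16] z:[-25,-1] -> miss, prune
      N17 x:[4,11] y:[-5,4] z:[-15,6] -> hit [4,4], descend [9, 13]
        N9 x:[6,11] y:[0,4] z:[-15,6] -> miss, prune
        N13 x:[4,9] y:[-5,0] z:[-10,1] -> miss, prune
    N16 x:[19,33] y:[-2,12] z:[-21,16] -> miss, prune

Summary -> nodes [0, 4, 10, 15, 2, 17, 9, 13, 16]; box-tests=9; leaf-entries=0; first=miss

== RESULT ==
9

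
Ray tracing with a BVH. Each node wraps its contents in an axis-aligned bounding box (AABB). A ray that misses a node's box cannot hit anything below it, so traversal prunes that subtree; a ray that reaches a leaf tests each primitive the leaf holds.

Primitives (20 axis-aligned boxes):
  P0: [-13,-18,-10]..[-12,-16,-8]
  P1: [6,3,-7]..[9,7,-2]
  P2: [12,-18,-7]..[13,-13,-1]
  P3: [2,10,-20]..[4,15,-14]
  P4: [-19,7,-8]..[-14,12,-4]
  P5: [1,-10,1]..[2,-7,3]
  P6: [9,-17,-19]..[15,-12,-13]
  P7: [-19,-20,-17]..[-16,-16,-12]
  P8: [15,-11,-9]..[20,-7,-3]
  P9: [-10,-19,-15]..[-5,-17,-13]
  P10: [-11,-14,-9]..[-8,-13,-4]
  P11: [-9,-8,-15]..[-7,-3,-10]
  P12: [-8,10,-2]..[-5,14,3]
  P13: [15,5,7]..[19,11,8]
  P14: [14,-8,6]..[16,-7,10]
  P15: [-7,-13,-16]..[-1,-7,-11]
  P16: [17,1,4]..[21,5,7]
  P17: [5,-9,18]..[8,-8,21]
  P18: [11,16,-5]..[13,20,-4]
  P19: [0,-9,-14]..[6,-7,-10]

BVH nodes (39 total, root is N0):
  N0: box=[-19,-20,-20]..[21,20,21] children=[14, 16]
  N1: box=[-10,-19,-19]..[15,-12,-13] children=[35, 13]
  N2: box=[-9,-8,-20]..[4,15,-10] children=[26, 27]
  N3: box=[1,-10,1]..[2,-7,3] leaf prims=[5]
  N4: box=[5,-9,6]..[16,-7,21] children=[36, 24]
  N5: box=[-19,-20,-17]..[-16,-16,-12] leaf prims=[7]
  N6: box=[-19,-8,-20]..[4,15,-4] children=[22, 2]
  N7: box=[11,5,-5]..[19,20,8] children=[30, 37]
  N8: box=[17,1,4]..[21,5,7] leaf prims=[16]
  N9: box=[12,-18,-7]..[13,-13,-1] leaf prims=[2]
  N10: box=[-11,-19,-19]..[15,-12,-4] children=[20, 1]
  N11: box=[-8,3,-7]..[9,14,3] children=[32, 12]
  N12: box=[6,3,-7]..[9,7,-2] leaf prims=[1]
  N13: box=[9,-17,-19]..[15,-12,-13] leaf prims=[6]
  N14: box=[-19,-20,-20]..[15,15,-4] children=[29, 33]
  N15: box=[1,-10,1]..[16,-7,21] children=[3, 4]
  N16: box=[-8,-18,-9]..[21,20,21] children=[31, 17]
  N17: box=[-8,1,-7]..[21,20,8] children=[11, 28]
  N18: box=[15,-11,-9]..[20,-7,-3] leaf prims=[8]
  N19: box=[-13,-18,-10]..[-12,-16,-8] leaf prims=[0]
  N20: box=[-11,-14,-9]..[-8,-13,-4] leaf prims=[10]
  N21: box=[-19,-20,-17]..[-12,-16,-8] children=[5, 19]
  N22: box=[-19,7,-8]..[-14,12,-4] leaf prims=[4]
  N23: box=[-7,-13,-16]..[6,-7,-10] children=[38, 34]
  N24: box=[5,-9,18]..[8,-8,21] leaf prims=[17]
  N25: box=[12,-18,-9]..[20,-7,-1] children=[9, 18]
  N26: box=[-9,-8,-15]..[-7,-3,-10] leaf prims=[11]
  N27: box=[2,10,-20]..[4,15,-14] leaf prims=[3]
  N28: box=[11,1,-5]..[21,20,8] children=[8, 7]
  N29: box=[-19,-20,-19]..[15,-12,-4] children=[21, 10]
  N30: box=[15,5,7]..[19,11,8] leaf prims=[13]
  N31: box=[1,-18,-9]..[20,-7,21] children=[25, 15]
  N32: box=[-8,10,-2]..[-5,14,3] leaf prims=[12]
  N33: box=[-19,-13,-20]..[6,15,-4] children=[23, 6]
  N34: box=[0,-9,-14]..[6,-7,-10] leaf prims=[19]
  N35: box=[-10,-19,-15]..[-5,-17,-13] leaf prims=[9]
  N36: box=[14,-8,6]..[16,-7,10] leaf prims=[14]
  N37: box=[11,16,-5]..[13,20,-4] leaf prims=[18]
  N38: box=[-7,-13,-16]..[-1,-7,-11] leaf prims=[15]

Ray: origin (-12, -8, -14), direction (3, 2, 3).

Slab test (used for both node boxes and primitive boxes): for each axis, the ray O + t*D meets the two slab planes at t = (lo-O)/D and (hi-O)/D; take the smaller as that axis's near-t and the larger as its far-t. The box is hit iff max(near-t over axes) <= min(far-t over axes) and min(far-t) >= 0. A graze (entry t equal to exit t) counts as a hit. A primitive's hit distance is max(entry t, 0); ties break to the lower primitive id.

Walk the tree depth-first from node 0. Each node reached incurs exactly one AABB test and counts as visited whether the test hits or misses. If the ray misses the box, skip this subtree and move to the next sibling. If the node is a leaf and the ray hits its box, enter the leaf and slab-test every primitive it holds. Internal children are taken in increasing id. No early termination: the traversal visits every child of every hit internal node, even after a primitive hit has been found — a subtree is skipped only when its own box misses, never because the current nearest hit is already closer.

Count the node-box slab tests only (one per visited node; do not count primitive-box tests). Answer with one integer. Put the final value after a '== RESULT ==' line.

Walk:
N0 x:[-7/3,11] y:[-6,14] z:[-2,35/3] -> hit [-2,11], descend [14, 16]
  N14 x:[-7/3,9] y:[-6,23/2] z:[-2,10/3] -> hit [-2,10/3], descend [29, 33]
    N29 x:[-7/3,9] y:[-6,-2] z:[-5/3,10/3] -> miss, prune
    N33 x:[-7/3,6] y:[-5/2,23/2] z:[-2,10/3] -> hit [-2,10/3], descend [6, 23]
      N6 x:[-7/3,16/3] y:[0,23/2] z:[-2,10/3] -> hit [0,10/3], descend [2, 22]
        N2 x:[1,16/3] y:[0,23/2] z:[-2,4/3] -> hit [1,4/3], descend [26, 27]
          N26 x:[1,5/3] y:[0,5/2] z:[-1/3,4/3] -> hit [1,4/3] leaf, test {P11@t=1}
          N27 x:[14/3,16/3] y:[9,23/2] z:[-2,0] -> miss, prune
        N22 x:[-7/3,-2/3] y:[15/2,10] z:[2,10/3] -> miss, prune
      N23 x:[5/3,6] y:[-5/2,1/2] z:[-2/3,4/3] -> miss, prune
  N16 x:[4/3,11] y:[-5,14] z:[5/3,35/3] -> hit [5/3,11], descend [17, 31]
    N17 x:[4/3,11] y:[9/2,14] z:[7/3,22/3] -> hit [9/2,22/3], descend [11, 28]
      N11 x:[4/3,7] y:[11/2,11] z:[7/3,17/3] -> hit [11/2,17/3], descend [12, 32]
        N12 x:[6,7] y:[11/2,15/2] z:[7/3,4] -> miss, prune
        N32 x:[4/3,7/3] y:[9,11] z:[4,17/3] -> miss, prune
      N28 x:[23/3,11] y:[9/2,14] z:[3,22/3] -> miss, prune
    N31 x:[13/3,32/3] y:[-5,1/2] z:[5/3,35/3] -> miss, prune

order=[0, 14, 29, 33, 6, 2, 26, 27, 22, 23, 16, 17, 11, 12, 32, 28, 31]  |boxes|=17  |leaves|=1  hit=P11

== RESULT ==
17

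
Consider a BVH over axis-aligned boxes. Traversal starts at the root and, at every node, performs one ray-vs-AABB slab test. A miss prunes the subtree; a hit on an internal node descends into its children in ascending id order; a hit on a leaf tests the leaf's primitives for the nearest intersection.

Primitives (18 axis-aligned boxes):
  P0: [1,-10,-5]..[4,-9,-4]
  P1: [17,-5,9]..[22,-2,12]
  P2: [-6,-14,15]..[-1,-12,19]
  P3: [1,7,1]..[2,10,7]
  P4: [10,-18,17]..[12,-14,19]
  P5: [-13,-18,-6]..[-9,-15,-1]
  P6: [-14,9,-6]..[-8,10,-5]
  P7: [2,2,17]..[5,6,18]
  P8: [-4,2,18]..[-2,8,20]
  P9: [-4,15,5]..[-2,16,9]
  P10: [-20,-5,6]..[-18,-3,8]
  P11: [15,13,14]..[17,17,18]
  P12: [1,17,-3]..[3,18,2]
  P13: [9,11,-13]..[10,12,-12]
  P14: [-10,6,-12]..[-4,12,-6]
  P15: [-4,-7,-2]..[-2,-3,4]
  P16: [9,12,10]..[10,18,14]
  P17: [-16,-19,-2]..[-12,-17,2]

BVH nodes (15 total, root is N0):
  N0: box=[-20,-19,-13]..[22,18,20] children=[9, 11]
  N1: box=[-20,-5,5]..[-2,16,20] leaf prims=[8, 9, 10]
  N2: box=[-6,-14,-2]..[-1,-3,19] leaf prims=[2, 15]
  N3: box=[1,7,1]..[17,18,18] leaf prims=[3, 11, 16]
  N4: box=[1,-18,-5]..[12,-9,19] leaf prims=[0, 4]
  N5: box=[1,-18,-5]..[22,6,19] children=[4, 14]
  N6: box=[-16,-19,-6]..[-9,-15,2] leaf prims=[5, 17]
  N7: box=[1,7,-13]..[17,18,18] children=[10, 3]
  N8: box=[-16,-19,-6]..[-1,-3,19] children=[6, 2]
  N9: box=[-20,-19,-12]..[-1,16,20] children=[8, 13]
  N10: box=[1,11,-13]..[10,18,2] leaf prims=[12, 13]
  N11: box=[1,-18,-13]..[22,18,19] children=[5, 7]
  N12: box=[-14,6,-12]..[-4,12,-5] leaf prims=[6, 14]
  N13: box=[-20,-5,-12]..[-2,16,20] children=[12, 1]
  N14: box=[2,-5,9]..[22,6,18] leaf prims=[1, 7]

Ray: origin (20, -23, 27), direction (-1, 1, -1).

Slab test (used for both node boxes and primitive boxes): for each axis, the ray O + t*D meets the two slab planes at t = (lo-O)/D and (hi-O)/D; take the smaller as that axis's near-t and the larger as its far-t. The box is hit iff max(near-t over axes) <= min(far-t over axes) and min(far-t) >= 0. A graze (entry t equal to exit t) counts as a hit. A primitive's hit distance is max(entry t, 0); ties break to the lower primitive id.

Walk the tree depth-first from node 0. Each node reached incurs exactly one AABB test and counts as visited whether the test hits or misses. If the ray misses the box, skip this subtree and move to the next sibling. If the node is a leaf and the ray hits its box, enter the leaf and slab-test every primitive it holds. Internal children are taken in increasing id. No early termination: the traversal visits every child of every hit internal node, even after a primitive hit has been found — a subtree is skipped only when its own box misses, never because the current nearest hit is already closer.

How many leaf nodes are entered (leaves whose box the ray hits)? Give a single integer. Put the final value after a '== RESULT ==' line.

Walk:
N0 x:[-2,40] y:[4,41] z:[7,40] -> hit [7,40], descend [9, 11]
  N9 x:[21,40] y:[4,39] z:[7,39] -> hit [21,39], descend [8, 13]
    N8 x:[21,36] y:[4,20] z:[8,33] -> miss, prune
    N13 x:[22,40] y:[18,39] z:[7,39] -> hit [22,39], descend [1, 12]
      N1 x:[22,40] y:[18,39] z:[7,22] -> hit [22,22] leaf, test {P8(miss), P9(miss), P10(miss)}
      N12 x:[24,34] y:[29,35] z:[32,39] -> hit [32,34] leaf, test {P6@t=32, P14(miss)}
  N11 x:[-2,19] y:[5,41] z:[8,40] -> hit [8,19], descend [5, 7]
    N5 x:[-2,19] y:[5,29] z:[8,32] -> hit [8,19], descend [4, 14]
      N4 x:[8,19] y:[5,14] z:[8,32] -> hit [8,14] leaf, test {P0(miss), P4@t=8}
      N14 x:[-2,18] y:[18,29] z:[9,18] -> hit [18,18] leaf, test {P1(miss), P7(miss)}
    N7 x:[3,19] y:[30,41] z:[9,40] -> miss, prune

11 AABB tests over nodes [0, 9, 8, 13, 1, 12, 11, 5, 4, 14, 7]; 4 leaves entered; closest P4.

== RESULT ==
4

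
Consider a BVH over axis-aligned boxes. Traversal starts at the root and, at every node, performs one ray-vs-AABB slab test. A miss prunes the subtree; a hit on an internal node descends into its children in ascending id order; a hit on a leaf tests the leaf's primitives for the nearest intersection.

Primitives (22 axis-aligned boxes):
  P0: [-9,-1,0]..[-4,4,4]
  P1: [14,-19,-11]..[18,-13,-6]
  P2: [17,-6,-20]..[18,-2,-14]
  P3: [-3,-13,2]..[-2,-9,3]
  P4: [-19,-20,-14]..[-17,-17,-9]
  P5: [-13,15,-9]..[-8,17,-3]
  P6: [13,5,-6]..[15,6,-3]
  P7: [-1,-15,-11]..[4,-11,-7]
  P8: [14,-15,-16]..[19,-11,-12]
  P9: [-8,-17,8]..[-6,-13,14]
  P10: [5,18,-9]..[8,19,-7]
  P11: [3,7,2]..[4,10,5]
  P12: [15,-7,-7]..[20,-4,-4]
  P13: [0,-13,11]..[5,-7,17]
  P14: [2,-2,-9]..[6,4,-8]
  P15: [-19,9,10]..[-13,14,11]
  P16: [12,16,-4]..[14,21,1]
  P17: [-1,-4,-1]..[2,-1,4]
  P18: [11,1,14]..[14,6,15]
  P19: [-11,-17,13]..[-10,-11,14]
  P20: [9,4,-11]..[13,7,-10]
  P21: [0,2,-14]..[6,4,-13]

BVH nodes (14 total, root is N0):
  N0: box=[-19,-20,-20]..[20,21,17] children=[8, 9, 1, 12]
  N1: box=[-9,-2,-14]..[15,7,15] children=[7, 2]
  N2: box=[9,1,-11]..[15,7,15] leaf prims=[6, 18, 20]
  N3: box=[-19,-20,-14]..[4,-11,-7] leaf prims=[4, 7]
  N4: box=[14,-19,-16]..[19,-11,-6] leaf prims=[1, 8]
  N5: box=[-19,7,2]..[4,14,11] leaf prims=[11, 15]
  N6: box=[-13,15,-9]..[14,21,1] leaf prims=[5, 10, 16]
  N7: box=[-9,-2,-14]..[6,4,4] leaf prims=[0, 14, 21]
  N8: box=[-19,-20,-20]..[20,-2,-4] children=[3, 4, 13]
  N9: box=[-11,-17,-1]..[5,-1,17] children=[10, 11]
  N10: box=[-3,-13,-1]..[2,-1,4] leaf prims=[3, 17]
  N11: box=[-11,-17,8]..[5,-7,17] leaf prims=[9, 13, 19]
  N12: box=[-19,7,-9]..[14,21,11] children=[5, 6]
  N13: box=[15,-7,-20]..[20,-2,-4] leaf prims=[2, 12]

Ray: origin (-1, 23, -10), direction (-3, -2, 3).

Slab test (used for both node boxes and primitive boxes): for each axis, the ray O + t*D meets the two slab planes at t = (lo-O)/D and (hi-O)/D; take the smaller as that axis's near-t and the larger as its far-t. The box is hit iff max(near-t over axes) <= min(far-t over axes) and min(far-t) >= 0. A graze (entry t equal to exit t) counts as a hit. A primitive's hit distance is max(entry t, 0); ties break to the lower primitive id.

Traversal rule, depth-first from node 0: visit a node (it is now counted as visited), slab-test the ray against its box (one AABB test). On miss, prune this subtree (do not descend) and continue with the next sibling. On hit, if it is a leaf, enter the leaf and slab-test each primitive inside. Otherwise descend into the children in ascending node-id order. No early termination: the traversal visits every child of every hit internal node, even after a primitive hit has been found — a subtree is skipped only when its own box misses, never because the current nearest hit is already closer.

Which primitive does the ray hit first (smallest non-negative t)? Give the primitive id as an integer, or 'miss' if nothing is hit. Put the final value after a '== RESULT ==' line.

Trace the traversal:
N0 x:[-7,6] y:[1,43/2] z:[-10/3,9] -> hit [1,6], descend [1, 8, 9, 12]
  N1 x:[-16/3,8/3] y:[8,25/2] z:[-4/3,25/3] -> miss, prune
  N8 x:[-7,6] y:[25/2,43/2] z:[-10/3,2] -> miss, prune
  N9 x:[-2,10/3] y:[12,20] z:[3,9] -> miss, prune
  N12 x:[-5,6] y:[1,8] z:[1/3,7] -> hit [1,6], descend [5, 6]
    N5 x:[-5/3,6] y:[9/2,8] z:[4,7] -> hit [9/2,6] leaf, test {P11(miss), P15(miss)}
    N6 x:[-5,4] y:[1,4] z:[1/3,11/3] -> hit [1,11/3] leaf, test {P5(miss), P10(miss), P16(miss)}

Visited [0, 1, 8, 9, 12, 5, 6]. Tests: 7 box, 2 leaf. Nearest: miss.

== RESULT ==
miss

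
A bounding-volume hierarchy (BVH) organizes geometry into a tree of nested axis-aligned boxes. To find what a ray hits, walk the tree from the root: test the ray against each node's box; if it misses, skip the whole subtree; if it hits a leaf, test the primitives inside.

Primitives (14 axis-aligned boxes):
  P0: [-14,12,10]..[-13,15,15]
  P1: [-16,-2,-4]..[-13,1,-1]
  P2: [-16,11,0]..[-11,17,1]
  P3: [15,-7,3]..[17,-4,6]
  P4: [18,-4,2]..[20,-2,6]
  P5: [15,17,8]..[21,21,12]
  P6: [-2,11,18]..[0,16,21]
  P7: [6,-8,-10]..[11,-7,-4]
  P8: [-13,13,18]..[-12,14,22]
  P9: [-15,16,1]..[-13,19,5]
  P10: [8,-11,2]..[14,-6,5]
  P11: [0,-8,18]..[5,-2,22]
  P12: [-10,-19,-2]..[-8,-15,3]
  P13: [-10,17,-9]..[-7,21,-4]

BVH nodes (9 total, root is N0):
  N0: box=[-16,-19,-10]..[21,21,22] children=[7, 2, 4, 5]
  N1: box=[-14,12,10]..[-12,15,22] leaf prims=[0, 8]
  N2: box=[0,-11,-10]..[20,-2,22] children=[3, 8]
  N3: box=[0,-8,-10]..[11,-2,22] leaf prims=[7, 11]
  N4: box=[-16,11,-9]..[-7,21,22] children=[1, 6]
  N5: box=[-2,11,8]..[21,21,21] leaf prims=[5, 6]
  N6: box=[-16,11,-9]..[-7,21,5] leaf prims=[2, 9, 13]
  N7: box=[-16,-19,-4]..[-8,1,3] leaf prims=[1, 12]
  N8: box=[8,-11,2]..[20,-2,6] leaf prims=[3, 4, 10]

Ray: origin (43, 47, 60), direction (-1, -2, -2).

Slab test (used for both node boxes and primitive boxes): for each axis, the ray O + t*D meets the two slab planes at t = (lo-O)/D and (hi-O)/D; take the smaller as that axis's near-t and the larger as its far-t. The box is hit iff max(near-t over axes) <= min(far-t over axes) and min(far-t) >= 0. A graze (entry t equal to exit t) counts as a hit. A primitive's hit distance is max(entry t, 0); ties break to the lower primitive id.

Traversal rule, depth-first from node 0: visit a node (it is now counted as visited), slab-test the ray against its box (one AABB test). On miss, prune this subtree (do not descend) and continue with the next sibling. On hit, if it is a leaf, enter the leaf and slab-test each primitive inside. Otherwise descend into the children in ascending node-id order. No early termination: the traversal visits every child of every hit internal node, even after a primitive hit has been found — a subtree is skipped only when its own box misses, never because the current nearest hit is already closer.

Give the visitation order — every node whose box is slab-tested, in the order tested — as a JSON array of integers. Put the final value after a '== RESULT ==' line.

Traverse from the root:
N0 x:[22,59] y:[13,33] z:[19,35] -> hit [22,33], descend [2, 4, 5, 7]
  N2 x:[23,43] y:[49/2,29] z:[19,35] -> hit [49/2,29], descend [3, 8]
    N3 x:[32,43] y:[49/2,55/2] z:[19,35] -> miss, prune
    N8 x:[23,35] y:[49/2,29] z:[27,29] -> hit [27,29] leaf, test {P3@t=27, P4(miss), P10@t=29}
  N4 x:[50,59] y:[13,18] z:[19,69/2] -> miss, prune
  N5 x:[22,45] y:[13,18] z:[39/2,26] -> miss, prune
  N7 x:[51,59] y:[23,33] z:[57/2,32] -> miss, prune

order=[0, 2, 3, 8, 4, 5, 7]  |boxes|=7  |leaves|=1  hit=P3

== RESULT ==
[0, 2, 3, 8, 4, 5, 7]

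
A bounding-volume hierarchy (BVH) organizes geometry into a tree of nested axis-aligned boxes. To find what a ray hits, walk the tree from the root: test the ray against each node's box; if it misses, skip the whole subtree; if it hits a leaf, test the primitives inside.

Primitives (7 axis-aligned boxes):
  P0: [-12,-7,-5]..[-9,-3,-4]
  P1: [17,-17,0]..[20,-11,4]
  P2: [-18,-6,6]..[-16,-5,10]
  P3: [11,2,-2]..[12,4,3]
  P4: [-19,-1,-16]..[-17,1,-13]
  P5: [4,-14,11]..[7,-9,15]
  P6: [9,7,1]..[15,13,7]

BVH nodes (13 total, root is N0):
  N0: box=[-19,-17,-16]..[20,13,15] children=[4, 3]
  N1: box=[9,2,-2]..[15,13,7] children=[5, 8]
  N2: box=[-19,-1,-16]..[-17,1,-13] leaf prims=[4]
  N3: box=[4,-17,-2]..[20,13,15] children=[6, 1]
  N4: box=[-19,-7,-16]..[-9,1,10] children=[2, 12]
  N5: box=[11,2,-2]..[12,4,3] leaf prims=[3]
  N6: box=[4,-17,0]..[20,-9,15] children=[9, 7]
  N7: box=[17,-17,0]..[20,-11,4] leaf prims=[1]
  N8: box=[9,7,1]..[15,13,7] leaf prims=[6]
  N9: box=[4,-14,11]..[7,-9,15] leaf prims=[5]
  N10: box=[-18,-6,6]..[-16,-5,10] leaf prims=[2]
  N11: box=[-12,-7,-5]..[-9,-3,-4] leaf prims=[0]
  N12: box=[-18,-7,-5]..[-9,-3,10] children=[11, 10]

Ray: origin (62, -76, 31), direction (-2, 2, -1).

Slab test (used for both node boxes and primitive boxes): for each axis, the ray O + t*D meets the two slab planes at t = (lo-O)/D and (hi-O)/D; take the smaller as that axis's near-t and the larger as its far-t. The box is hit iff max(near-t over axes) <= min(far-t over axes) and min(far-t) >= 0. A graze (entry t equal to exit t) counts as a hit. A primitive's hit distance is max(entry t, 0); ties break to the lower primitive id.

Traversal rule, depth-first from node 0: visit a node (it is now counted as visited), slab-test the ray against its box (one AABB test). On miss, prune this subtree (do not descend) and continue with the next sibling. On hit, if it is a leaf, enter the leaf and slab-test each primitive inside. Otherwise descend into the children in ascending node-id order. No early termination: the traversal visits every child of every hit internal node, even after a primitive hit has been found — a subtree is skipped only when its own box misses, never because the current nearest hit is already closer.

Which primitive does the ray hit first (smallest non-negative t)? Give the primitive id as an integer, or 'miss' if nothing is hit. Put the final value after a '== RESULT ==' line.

Trace the traversal:
N0 x:[21,81/2] y:[59/2,89/2] z:[16,47] -> hit [59/2,81/2], descend [3, 4]
  N3 x:[21,29] y:[59/2,89/2] z:[16,33] -> miss, prune
  N4 x:[71/2,81/2] y:[69/2,77/2] z:[21,47] -> hit [71/2,77/2], descend [2, 12]
    N2 x:[79/2,81/2] y:[75/2,77/2] z:[44,47] -> miss, prune
    N12 x:[71/2,40] y:[69/2,73/2] z:[21,36] -> hit [71/2,36], descend [10, 11]
      N10 x:[39,40] y:[35,71/2] z:[21,25] -> miss, prune
      N11 x:[71/2,37] y:[69/2,73/2] z:[35,36] -> hit [71/2,36] leaf, test {P0@t=71/2}

Summary -> nodes [0, 3, 4, 2, 12, 10, 11]; box-tests=7; leaf-entries=1; first=P0

== RESULT ==
0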